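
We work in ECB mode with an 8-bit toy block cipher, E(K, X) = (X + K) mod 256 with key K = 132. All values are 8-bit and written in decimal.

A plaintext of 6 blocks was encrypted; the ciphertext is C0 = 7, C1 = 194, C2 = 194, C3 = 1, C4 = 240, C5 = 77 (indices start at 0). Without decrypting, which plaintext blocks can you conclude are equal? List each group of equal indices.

P1 = P2

ECB encrypts each block independently with the same key, so equal ciphertext blocks imply equal plaintext blocks.
C1 = C2 = 194, so P1 = P2.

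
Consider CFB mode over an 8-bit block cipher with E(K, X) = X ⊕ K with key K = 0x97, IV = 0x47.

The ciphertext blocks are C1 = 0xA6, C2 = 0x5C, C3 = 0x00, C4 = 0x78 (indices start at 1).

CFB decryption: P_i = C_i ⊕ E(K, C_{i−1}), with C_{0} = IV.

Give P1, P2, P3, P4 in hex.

P1: E(K, 0x47) = 0xD0; 0xA6 ⊕ 0xD0 = 0x76.
P2: E(K, 0xA6) = 0x31; 0x5C ⊕ 0x31 = 0x6D.
P3: E(K, 0x5C) = 0xCB; 0x00 ⊕ 0xCB = 0xCB.
P4: E(K, 0x00) = 0x97; 0x78 ⊕ 0x97 = 0xEF.

P1 = 0x76, P2 = 0x6D, P3 = 0xCB, P4 = 0xEF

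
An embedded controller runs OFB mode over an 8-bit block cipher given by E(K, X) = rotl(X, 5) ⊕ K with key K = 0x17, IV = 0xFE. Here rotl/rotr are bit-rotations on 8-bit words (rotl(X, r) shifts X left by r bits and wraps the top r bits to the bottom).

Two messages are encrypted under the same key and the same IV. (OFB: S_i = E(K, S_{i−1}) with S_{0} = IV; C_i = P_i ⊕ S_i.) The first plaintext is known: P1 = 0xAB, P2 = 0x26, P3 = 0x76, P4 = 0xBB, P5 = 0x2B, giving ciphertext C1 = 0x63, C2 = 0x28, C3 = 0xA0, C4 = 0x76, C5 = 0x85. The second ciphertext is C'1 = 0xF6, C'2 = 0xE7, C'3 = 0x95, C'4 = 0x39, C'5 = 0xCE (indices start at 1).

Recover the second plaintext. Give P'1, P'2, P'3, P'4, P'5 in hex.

P'1 = 0x3E, P'2 = 0xE9, P'3 = 0x43, P'4 = 0xF4, P'5 = 0x60

In OFB with a reused IV, both messages share the same keystream S_i, so C_i ⊕ C'_i = P_i ⊕ P'_i and thus P'_i = P_i ⊕ C_i ⊕ C'_i.
P'1: 0xAB ⊕ 0x63 ⊕ 0xF6 = 0x3E.
P'2: 0x26 ⊕ 0x28 ⊕ 0xE7 = 0xE9.
P'3: 0x76 ⊕ 0xA0 ⊕ 0x95 = 0x43.
P'4: 0xBB ⊕ 0x76 ⊕ 0x39 = 0xF4.
P'5: 0x2B ⊕ 0x85 ⊕ 0xCE = 0x60.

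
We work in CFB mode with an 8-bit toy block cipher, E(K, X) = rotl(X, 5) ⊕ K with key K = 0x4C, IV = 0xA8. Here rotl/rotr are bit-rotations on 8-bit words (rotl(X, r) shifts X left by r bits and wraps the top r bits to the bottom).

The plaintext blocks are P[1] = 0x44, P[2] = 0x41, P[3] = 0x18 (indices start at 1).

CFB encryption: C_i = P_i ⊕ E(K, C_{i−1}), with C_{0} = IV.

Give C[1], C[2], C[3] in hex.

C[1] = 0x1D, C[2] = 0xAE, C[3] = 0x81

C[1]: E(K, 0xA8) = 0x59; 0x44 ⊕ 0x59 = 0x1D.
C[2]: E(K, 0x1D) = 0xEF; 0x41 ⊕ 0xEF = 0xAE.
C[3]: E(K, 0xAE) = 0x99; 0x18 ⊕ 0x99 = 0x81.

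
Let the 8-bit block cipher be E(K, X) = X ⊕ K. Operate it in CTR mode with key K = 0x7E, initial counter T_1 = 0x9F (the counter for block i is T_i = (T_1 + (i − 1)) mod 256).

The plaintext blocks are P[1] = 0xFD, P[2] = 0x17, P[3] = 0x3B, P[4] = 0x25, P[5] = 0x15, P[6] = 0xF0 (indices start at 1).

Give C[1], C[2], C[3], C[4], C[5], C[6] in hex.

C[1] = 0x1C, C[2] = 0xC9, C[3] = 0xE4, C[4] = 0xF9, C[5] = 0xC8, C[6] = 0x2A

CTR encryption: S_i = E(K, T_i) where T_i is the counter for block i; C_i = P_i ⊕ S_i.
C[1]: T = 0x9F, S = E(K, T) = 0xE1; 0xFD ⊕ 0xE1 = 0x1C.
C[2]: T = 0xA0, S = E(K, T) = 0xDE; 0x17 ⊕ 0xDE = 0xC9.
C[3]: T = 0xA1, S = E(K, T) = 0xDF; 0x3B ⊕ 0xDF = 0xE4.
C[4]: T = 0xA2, S = E(K, T) = 0xDC; 0x25 ⊕ 0xDC = 0xF9.
C[5]: T = 0xA3, S = E(K, T) = 0xDD; 0x15 ⊕ 0xDD = 0xC8.
C[6]: T = 0xA4, S = E(K, T) = 0xDA; 0xF0 ⊕ 0xDA = 0x2A.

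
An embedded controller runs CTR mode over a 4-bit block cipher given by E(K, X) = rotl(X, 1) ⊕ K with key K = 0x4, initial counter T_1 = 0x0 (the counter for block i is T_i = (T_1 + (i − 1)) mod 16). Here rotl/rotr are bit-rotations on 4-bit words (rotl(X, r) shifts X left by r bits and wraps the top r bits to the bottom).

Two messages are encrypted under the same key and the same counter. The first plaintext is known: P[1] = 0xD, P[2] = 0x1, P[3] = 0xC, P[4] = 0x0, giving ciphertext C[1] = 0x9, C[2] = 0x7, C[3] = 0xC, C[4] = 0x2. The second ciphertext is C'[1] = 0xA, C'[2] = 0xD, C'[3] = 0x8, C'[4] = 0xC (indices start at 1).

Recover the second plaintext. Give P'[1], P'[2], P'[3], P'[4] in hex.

In CTR with a reused counter, both messages share the same keystream S_i, so C_i ⊕ C'_i = P_i ⊕ P'_i and thus P'_i = P_i ⊕ C_i ⊕ C'_i.
P'[1]: 0xD ⊕ 0x9 ⊕ 0xA = 0xE.
P'[2]: 0x1 ⊕ 0x7 ⊕ 0xD = 0xB.
P'[3]: 0xC ⊕ 0xC ⊕ 0x8 = 0x8.
P'[4]: 0x0 ⊕ 0x2 ⊕ 0xC = 0xE.

P'[1] = 0xE, P'[2] = 0xB, P'[3] = 0x8, P'[4] = 0xE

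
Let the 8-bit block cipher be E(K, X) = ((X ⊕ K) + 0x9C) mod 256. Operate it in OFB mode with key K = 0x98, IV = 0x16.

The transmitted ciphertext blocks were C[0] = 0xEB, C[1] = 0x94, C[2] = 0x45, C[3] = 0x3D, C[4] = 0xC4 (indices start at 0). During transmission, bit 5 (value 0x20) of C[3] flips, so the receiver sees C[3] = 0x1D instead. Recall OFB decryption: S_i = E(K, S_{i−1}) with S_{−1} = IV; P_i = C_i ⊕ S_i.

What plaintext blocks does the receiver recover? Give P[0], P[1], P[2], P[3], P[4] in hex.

Only C[3] changed, to 0x1D. In OFB, a change in C_i flips the same bit in P_i only; the keystream is unaffected. Decrypting the received ciphertext:
P[0]: S = E(K, 0x16) = 0x2A; 0xEB ⊕ 0x2A = 0xC1.
P[1]: S = E(K, 0x2A) = 0x4E; 0x94 ⊕ 0x4E = 0xDA.
P[2]: S = E(K, 0x4E) = 0x72; 0x45 ⊕ 0x72 = 0x37.
P[3]: S = E(K, 0x72) = 0x86; 0x1D ⊕ 0x86 = 0x9B.
P[4]: S = E(K, 0x86) = 0xBA; 0xC4 ⊕ 0xBA = 0x7E.
Blocks that differ from the original plaintext: P[3].

P[0] = 0xC1, P[1] = 0xDA, P[2] = 0x37, P[3] = 0x9B, P[4] = 0x7E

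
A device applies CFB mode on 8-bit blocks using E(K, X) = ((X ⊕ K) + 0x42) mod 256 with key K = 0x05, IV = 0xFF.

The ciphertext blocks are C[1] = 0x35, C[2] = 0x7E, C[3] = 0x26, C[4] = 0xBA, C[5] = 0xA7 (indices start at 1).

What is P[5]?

P[5] = 0xA6

CFB decryption: P_i = C_i ⊕ E(K, C_{i−1}), with C_{0} = IV.
P[5]: E(K, 0xBA) = 0x01; 0xA7 ⊕ 0x01 = 0xA6.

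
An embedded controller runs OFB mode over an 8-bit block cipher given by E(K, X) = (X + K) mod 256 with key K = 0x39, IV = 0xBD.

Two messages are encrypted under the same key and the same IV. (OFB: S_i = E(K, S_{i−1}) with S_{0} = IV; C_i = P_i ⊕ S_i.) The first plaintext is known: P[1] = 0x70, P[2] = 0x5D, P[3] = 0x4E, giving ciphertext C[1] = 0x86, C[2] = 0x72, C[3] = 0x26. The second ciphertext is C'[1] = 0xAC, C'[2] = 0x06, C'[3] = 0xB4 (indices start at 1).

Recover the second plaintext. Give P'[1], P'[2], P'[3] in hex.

P'[1] = 0x5A, P'[2] = 0x29, P'[3] = 0xDC

In OFB with a reused IV, both messages share the same keystream S_i, so C_i ⊕ C'_i = P_i ⊕ P'_i and thus P'_i = P_i ⊕ C_i ⊕ C'_i.
P'[1]: 0x70 ⊕ 0x86 ⊕ 0xAC = 0x5A.
P'[2]: 0x5D ⊕ 0x72 ⊕ 0x06 = 0x29.
P'[3]: 0x4E ⊕ 0x26 ⊕ 0xB4 = 0xDC.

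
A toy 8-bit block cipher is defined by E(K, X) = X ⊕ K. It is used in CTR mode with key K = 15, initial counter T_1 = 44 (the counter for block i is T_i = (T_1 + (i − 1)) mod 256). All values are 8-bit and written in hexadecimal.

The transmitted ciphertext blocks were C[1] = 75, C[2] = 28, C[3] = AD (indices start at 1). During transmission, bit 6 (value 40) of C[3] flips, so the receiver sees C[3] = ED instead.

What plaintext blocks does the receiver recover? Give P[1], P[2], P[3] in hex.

CTR decryption: S_i = E(K, T_i) where T_i is the counter for block i; P_i = C_i ⊕ S_i.
Only C[3] changed, to ED. In CTR, a change in C_i flips the same bit in P_i only; the keystream is unaffected. Decrypting the received ciphertext:
P[1]: T = 44, S = E(K, T) = 51; 75 ⊕ 51 = 24.
P[2]: T = 45, S = E(K, T) = 50; 28 ⊕ 50 = 78.
P[3]: T = 46, S = E(K, T) = 53; ED ⊕ 53 = BE.
Blocks that differ from the original plaintext: P[3].

P[1] = 24, P[2] = 78, P[3] = BE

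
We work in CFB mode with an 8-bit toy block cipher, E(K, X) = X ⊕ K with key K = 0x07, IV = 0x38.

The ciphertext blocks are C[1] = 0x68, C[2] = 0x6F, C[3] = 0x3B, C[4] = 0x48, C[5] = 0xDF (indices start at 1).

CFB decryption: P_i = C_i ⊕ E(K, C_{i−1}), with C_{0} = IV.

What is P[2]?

P[2]: E(K, 0x68) = 0x6F; 0x6F ⊕ 0x6F = 0x00.

P[2] = 0x00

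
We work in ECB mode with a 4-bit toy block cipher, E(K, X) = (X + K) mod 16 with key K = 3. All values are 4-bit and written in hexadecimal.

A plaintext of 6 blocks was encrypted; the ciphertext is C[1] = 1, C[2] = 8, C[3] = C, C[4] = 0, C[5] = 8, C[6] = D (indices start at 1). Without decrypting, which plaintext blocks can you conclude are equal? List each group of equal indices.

ECB encrypts each block independently with the same key, so equal ciphertext blocks imply equal plaintext blocks.
C[2] = C[5] = 8, so P[2] = P[5].

P[2] = P[5]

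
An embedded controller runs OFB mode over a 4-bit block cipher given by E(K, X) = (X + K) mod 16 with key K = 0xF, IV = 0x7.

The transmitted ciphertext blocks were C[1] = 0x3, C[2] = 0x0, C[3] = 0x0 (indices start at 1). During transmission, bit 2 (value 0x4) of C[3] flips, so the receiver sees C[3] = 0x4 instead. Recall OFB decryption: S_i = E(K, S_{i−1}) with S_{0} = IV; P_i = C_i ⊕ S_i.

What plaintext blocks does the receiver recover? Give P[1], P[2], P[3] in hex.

Only C[3] changed, to 0x4. In OFB, a change in C_i flips the same bit in P_i only; the keystream is unaffected. Decrypting the received ciphertext:
P[1]: S = E(K, 0x7) = 0x6; 0x3 ⊕ 0x6 = 0x5.
P[2]: S = E(K, 0x6) = 0x5; 0x0 ⊕ 0x5 = 0x5.
P[3]: S = E(K, 0x5) = 0x4; 0x4 ⊕ 0x4 = 0x0.
Blocks that differ from the original plaintext: P[3].

P[1] = 0x5, P[2] = 0x5, P[3] = 0x0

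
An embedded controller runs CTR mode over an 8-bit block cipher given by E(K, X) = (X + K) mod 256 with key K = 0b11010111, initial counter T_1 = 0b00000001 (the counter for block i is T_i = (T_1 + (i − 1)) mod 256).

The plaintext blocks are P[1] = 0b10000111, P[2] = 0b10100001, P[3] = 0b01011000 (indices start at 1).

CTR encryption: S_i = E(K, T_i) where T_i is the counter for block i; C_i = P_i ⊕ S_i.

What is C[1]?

C[1]: T = 0b00000001, S = E(K, T) = 0b11011000; 0b10000111 ⊕ 0b11011000 = 0b01011111.

C[1] = 0b01011111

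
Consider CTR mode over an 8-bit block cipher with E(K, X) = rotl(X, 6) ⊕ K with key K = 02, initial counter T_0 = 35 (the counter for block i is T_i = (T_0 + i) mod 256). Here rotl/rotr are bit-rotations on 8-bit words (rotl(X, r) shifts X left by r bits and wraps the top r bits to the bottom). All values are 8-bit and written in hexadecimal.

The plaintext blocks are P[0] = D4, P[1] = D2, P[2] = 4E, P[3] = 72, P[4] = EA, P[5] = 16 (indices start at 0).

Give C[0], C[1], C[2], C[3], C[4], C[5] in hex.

C[0] = 9B, C[1] = 5D, C[2] = 81, C[3] = 7E, C[4] = A6, C[5] = 9A

CTR encryption: S_i = E(K, T_i) where T_i is the counter for block i; C_i = P_i ⊕ S_i.
C[0]: T = 35, S = E(K, T) = 4F; D4 ⊕ 4F = 9B.
C[1]: T = 36, S = E(K, T) = 8F; D2 ⊕ 8F = 5D.
C[2]: T = 37, S = E(K, T) = CF; 4E ⊕ CF = 81.
C[3]: T = 38, S = E(K, T) = 0C; 72 ⊕ 0C = 7E.
C[4]: T = 39, S = E(K, T) = 4C; EA ⊕ 4C = A6.
C[5]: T = 3A, S = E(K, T) = 8C; 16 ⊕ 8C = 9A.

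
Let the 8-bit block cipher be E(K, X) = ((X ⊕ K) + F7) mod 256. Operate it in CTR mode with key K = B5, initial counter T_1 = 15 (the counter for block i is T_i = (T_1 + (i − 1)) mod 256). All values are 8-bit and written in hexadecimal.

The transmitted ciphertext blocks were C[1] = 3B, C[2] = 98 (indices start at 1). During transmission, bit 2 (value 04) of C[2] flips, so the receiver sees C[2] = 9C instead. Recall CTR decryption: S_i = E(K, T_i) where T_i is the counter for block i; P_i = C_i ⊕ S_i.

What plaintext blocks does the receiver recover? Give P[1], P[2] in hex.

P[1] = AC, P[2] = 06

Only C[2] changed, to 9C. In CTR, a change in C_i flips the same bit in P_i only; the keystream is unaffected. Decrypting the received ciphertext:
P[1]: T = 15, S = E(K, T) = 97; 3B ⊕ 97 = AC.
P[2]: T = 16, S = E(K, T) = 9A; 9C ⊕ 9A = 06.
Blocks that differ from the original plaintext: P[2].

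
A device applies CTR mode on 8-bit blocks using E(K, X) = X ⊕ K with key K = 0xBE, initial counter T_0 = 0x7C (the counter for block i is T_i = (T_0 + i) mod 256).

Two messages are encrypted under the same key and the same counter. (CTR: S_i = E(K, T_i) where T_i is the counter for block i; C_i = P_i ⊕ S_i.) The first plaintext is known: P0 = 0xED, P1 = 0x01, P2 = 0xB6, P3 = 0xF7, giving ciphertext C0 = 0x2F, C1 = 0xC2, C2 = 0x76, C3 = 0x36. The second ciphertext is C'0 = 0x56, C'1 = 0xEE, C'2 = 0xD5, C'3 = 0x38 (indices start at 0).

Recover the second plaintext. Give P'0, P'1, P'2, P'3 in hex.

P'0 = 0x94, P'1 = 0x2D, P'2 = 0x15, P'3 = 0xF9

In CTR with a reused counter, both messages share the same keystream S_i, so C_i ⊕ C'_i = P_i ⊕ P'_i and thus P'_i = P_i ⊕ C_i ⊕ C'_i.
P'0: 0xED ⊕ 0x2F ⊕ 0x56 = 0x94.
P'1: 0x01 ⊕ 0xC2 ⊕ 0xEE = 0x2D.
P'2: 0xB6 ⊕ 0x76 ⊕ 0xD5 = 0x15.
P'3: 0xF7 ⊕ 0x36 ⊕ 0x38 = 0xF9.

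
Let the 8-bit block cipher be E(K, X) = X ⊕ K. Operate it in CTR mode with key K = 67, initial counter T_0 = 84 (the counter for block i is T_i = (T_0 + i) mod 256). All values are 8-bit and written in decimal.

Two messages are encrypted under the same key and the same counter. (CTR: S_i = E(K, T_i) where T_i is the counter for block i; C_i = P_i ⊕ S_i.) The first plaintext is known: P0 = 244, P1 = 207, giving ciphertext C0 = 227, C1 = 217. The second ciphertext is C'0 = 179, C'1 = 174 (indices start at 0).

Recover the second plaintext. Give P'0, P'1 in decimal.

P'0 = 164, P'1 = 184

In CTR with a reused counter, both messages share the same keystream S_i, so C_i ⊕ C'_i = P_i ⊕ P'_i and thus P'_i = P_i ⊕ C_i ⊕ C'_i.
P'0: 244 ⊕ 227 ⊕ 179 = 164.
P'1: 207 ⊕ 217 ⊕ 174 = 184.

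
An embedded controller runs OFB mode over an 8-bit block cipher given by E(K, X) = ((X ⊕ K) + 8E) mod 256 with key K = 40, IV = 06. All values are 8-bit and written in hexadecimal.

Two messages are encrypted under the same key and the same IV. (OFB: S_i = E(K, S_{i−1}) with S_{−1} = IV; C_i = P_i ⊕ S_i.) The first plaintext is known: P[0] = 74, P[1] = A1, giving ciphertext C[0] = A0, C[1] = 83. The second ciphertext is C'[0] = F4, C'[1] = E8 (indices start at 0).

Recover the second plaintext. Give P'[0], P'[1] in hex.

In OFB with a reused IV, both messages share the same keystream S_i, so C_i ⊕ C'_i = P_i ⊕ P'_i and thus P'_i = P_i ⊕ C_i ⊕ C'_i.
P'[0]: 74 ⊕ A0 ⊕ F4 = 20.
P'[1]: A1 ⊕ 83 ⊕ E8 = CA.

P'[0] = 20, P'[1] = CA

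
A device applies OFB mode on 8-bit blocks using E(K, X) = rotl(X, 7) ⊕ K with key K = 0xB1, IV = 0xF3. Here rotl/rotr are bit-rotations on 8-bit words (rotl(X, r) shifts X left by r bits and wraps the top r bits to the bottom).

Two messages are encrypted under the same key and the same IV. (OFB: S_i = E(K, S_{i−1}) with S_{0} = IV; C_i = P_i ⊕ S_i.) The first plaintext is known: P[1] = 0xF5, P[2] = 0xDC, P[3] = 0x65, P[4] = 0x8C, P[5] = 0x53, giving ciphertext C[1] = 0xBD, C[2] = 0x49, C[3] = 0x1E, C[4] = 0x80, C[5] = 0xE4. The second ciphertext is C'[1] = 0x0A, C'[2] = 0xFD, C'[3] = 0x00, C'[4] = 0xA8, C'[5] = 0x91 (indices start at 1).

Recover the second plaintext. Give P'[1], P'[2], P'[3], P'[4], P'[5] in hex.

In OFB with a reused IV, both messages share the same keystream S_i, so C_i ⊕ C'_i = P_i ⊕ P'_i and thus P'_i = P_i ⊕ C_i ⊕ C'_i.
P'[1]: 0xF5 ⊕ 0xBD ⊕ 0x0A = 0x42.
P'[2]: 0xDC ⊕ 0x49 ⊕ 0xFD = 0x68.
P'[3]: 0x65 ⊕ 0x1E ⊕ 0x00 = 0x7B.
P'[4]: 0x8C ⊕ 0x80 ⊕ 0xA8 = 0xA4.
P'[5]: 0x53 ⊕ 0xE4 ⊕ 0x91 = 0x26.

P'[1] = 0x42, P'[2] = 0x68, P'[3] = 0x7B, P'[4] = 0xA4, P'[5] = 0x26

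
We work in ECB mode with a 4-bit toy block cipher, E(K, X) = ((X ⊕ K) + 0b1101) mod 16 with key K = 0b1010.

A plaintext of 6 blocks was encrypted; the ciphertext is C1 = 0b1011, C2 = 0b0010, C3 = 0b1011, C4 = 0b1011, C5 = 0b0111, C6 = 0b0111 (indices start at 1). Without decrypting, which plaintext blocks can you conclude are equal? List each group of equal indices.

ECB encrypts each block independently with the same key, so equal ciphertext blocks imply equal plaintext blocks.
C1 = C3 = C4 = 0b1011, so P1 = P3 = P4.
C5 = C6 = 0b0111, so P5 = P6.

P1 = P3 = P4; P5 = P6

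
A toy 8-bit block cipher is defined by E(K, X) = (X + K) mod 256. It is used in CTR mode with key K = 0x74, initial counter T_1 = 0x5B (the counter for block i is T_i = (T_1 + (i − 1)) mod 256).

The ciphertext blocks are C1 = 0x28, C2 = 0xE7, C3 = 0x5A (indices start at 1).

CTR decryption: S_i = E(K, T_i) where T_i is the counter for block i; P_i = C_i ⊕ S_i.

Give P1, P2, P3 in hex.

P1 = 0xE7, P2 = 0x37, P3 = 0x8B

P1: T = 0x5B, S = E(K, T) = 0xCF; 0x28 ⊕ 0xCF = 0xE7.
P2: T = 0x5C, S = E(K, T) = 0xD0; 0xE7 ⊕ 0xD0 = 0x37.
P3: T = 0x5D, S = E(K, T) = 0xD1; 0x5A ⊕ 0xD1 = 0x8B.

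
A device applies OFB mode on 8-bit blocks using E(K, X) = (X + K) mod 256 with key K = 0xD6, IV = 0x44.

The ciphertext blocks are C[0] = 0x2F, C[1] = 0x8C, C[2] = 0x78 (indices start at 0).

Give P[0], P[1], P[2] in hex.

OFB decryption: S_i = E(K, S_{i−1}) with S_{−1} = IV; P_i = C_i ⊕ S_i.
P[0]: S = E(K, 0x44) = 0x1A; 0x2F ⊕ 0x1A = 0x35.
P[1]: S = E(K, 0x1A) = 0xF0; 0x8C ⊕ 0xF0 = 0x7C.
P[2]: S = E(K, 0xF0) = 0xC6; 0x78 ⊕ 0xC6 = 0xBE.

P[0] = 0x35, P[1] = 0x7C, P[2] = 0xBE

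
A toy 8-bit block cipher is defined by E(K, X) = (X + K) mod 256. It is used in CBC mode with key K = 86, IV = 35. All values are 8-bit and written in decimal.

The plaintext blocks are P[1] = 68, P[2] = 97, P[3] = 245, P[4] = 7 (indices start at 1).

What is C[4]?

C[4] = 112

CBC encryption: C_i = E(K, P_i ⊕ C_{i−1}), with C_{0} = IV.
C[1]: P[1] ⊕ 35 = 103; E(K, 103) = 189.
C[2]: P[2] ⊕ 189 = 220; E(K, 220) = 50.
C[3]: P[3] ⊕ 50 = 199; E(K, 199) = 29.
C[4]: P[4] ⊕ 29 = 26; E(K, 26) = 112.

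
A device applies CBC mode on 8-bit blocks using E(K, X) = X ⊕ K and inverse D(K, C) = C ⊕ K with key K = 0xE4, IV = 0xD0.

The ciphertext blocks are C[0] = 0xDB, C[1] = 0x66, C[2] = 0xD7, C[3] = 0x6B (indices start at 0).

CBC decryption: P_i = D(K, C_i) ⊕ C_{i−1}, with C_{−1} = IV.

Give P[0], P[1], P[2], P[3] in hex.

P[0] = 0xEF, P[1] = 0x59, P[2] = 0x55, P[3] = 0x58

P[0]: D(K, 0xDB) = 0x3F; 0x3F ⊕ 0xD0 = 0xEF.
P[1]: D(K, 0x66) = 0x82; 0x82 ⊕ 0xDB = 0x59.
P[2]: D(K, 0xD7) = 0x33; 0x33 ⊕ 0x66 = 0x55.
P[3]: D(K, 0x6B) = 0x8F; 0x8F ⊕ 0xD7 = 0x58.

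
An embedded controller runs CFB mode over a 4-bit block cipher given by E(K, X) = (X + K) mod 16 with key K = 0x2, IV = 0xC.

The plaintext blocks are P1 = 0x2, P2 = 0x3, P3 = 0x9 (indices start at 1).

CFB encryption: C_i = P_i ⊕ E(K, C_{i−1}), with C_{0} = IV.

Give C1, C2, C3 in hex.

C1: E(K, 0xC) = 0xE; 0x2 ⊕ 0xE = 0xC.
C2: E(K, 0xC) = 0xE; 0x3 ⊕ 0xE = 0xD.
C3: E(K, 0xD) = 0xF; 0x9 ⊕ 0xF = 0x6.

C1 = 0xC, C2 = 0xD, C3 = 0x6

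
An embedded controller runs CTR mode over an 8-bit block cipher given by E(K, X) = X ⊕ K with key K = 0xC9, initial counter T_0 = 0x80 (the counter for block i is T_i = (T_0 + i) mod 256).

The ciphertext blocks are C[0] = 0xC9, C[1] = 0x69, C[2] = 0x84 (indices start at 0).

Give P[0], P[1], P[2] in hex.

CTR decryption: S_i = E(K, T_i) where T_i is the counter for block i; P_i = C_i ⊕ S_i.
P[0]: T = 0x80, S = E(K, T) = 0x49; 0xC9 ⊕ 0x49 = 0x80.
P[1]: T = 0x81, S = E(K, T) = 0x48; 0x69 ⊕ 0x48 = 0x21.
P[2]: T = 0x82, S = E(K, T) = 0x4B; 0x84 ⊕ 0x4B = 0xCF.

P[0] = 0x80, P[1] = 0x21, P[2] = 0xCF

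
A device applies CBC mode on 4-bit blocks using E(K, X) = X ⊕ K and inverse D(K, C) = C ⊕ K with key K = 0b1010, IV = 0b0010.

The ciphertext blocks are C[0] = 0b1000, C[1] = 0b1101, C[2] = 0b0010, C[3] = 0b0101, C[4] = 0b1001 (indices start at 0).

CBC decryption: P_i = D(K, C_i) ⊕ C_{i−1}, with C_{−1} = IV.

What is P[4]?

P[4]: D(K, 0b1001) = 0b0011; 0b0011 ⊕ 0b0101 = 0b0110.

P[4] = 0b0110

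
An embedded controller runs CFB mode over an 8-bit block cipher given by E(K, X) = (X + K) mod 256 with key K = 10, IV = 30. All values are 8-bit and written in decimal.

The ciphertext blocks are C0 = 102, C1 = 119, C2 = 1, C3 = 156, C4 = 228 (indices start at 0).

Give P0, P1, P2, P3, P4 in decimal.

P0 = 78, P1 = 7, P2 = 128, P3 = 151, P4 = 66

CFB decryption: P_i = C_i ⊕ E(K, C_{i−1}), with C_{−1} = IV.
P0: E(K, 30) = 40; 102 ⊕ 40 = 78.
P1: E(K, 102) = 112; 119 ⊕ 112 = 7.
P2: E(K, 119) = 129; 1 ⊕ 129 = 128.
P3: E(K, 1) = 11; 156 ⊕ 11 = 151.
P4: E(K, 156) = 166; 228 ⊕ 166 = 66.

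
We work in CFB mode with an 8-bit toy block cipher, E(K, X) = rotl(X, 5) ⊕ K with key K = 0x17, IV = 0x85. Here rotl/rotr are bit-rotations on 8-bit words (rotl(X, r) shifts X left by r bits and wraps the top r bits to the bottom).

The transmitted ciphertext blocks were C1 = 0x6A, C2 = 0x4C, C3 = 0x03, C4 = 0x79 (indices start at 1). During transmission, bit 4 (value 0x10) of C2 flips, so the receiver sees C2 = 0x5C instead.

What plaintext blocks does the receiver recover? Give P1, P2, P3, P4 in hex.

CFB decryption: P_i = C_i ⊕ E(K, C_{i−1}), with C_{0} = IV.
Only C2 changed, to 0x5C. In CFB, a change in C_i flips the same bit in P_i and garbles P_{i+1}. Decrypting the received ciphertext:
P1: E(K, 0x85) = 0xA7; 0x6A ⊕ 0xA7 = 0xCD.
P2: E(K, 0x6A) = 0x5A; 0x5C ⊕ 0x5A = 0x06.
P3: E(K, 0x5C) = 0x9C; 0x03 ⊕ 0x9C = 0x9F.
P4: E(K, 0x03) = 0x77; 0x79 ⊕ 0x77 = 0x0E.
Blocks that differ from the original plaintext: P2, P3.

P1 = 0xCD, P2 = 0x06, P3 = 0x9F, P4 = 0x0E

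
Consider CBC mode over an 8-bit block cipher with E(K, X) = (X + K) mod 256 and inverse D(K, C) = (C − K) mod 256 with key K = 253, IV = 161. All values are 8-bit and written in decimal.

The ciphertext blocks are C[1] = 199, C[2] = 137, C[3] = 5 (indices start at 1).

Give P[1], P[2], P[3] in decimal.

P[1] = 107, P[2] = 75, P[3] = 129

CBC decryption: P_i = D(K, C_i) ⊕ C_{i−1}, with C_{0} = IV.
P[1]: D(K, 199) = 202; 202 ⊕ 161 = 107.
P[2]: D(K, 137) = 140; 140 ⊕ 199 = 75.
P[3]: D(K, 5) = 8; 8 ⊕ 137 = 129.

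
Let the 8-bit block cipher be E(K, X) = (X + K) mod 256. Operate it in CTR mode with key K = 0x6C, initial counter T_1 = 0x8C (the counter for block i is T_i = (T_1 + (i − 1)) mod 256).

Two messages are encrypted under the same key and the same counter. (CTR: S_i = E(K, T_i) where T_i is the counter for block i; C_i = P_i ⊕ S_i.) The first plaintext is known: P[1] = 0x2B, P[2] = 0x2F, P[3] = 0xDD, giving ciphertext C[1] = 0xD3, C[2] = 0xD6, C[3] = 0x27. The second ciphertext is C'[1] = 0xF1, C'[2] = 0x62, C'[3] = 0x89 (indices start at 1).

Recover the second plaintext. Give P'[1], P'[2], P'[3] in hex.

In CTR with a reused counter, both messages share the same keystream S_i, so C_i ⊕ C'_i = P_i ⊕ P'_i and thus P'_i = P_i ⊕ C_i ⊕ C'_i.
P'[1]: 0x2B ⊕ 0xD3 ⊕ 0xF1 = 0x09.
P'[2]: 0x2F ⊕ 0xD6 ⊕ 0x62 = 0x9B.
P'[3]: 0xDD ⊕ 0x27 ⊕ 0x89 = 0x73.

P'[1] = 0x09, P'[2] = 0x9B, P'[3] = 0x73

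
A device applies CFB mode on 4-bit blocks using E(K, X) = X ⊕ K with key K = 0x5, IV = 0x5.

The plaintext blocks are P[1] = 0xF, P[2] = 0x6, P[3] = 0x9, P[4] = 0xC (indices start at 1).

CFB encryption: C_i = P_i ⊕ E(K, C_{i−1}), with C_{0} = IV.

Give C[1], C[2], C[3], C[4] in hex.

C[1]: E(K, 0x5) = 0x0; 0xF ⊕ 0x0 = 0xF.
C[2]: E(K, 0xF) = 0xA; 0x6 ⊕ 0xA = 0xC.
C[3]: E(K, 0xC) = 0x9; 0x9 ⊕ 0x9 = 0x0.
C[4]: E(K, 0x0) = 0x5; 0xC ⊕ 0x5 = 0x9.

C[1] = 0xF, C[2] = 0xC, C[3] = 0x0, C[4] = 0x9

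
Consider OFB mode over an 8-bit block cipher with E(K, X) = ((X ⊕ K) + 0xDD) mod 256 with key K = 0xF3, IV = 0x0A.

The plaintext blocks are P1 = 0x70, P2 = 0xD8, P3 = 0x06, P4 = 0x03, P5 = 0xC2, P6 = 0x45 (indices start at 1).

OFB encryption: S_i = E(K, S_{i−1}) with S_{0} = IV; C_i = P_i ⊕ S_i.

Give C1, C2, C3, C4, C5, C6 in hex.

C1 = 0xA6, C2 = 0xDA, C3 = 0xC8, C4 = 0x19, C5 = 0x04, C6 = 0x57

C1: S = E(K, 0x0A) = 0xD6; 0x70 ⊕ 0xD6 = 0xA6.
C2: S = E(K, 0xD6) = 0x02; 0xD8 ⊕ 0x02 = 0xDA.
C3: S = E(K, 0x02) = 0xCE; 0x06 ⊕ 0xCE = 0xC8.
C4: S = E(K, 0xCE) = 0x1A; 0x03 ⊕ 0x1A = 0x19.
C5: S = E(K, 0x1A) = 0xC6; 0xC2 ⊕ 0xC6 = 0x04.
C6: S = E(K, 0xC6) = 0x12; 0x45 ⊕ 0x12 = 0x57.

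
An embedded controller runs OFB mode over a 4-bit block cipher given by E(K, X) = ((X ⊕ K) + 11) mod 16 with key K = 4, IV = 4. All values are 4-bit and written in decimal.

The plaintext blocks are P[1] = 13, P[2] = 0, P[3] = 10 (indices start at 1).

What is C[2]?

OFB encryption: S_i = E(K, S_{i−1}) with S_{0} = IV; C_i = P_i ⊕ S_i.
C[1]: S = E(K, 4) = 11; 13 ⊕ 11 = 6.
C[2]: S = E(K, 11) = 10; 0 ⊕ 10 = 10.

C[2] = 10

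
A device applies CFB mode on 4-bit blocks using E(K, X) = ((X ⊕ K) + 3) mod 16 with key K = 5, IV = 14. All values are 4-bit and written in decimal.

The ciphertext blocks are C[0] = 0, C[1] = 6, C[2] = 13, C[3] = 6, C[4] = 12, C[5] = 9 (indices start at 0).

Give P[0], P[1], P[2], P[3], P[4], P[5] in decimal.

CFB decryption: P_i = C_i ⊕ E(K, C_{i−1}), with C_{−1} = IV.
P[0]: E(K, 14) = 14; 0 ⊕ 14 = 14.
P[1]: E(K, 0) = 8; 6 ⊕ 8 = 14.
P[2]: E(K, 6) = 6; 13 ⊕ 6 = 11.
P[3]: E(K, 13) = 11; 6 ⊕ 11 = 13.
P[4]: E(K, 6) = 6; 12 ⊕ 6 = 10.
P[5]: E(K, 12) = 12; 9 ⊕ 12 = 5.

P[0] = 14, P[1] = 14, P[2] = 11, P[3] = 13, P[4] = 10, P[5] = 5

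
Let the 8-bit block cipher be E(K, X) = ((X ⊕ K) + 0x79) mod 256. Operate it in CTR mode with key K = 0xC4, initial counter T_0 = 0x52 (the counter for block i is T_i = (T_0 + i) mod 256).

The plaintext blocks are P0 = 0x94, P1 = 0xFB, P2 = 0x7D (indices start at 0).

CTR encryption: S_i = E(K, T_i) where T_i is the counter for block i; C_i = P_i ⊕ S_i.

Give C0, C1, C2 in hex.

C0: T = 0x52, S = E(K, T) = 0x0F; 0x94 ⊕ 0x0F = 0x9B.
C1: T = 0x53, S = E(K, T) = 0x10; 0xFB ⊕ 0x10 = 0xEB.
C2: T = 0x54, S = E(K, T) = 0x09; 0x7D ⊕ 0x09 = 0x74.

C0 = 0x9B, C1 = 0xEB, C2 = 0x74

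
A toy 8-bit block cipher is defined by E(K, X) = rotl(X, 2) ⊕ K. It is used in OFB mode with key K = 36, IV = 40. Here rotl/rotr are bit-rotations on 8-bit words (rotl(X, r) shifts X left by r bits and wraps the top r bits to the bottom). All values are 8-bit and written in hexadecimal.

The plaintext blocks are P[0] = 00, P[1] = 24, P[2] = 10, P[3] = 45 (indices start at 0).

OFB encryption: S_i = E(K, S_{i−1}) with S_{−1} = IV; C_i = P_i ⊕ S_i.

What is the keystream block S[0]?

C[0]: S = E(K, 40) = 37; 00 ⊕ 37 = 37.
So S[0] = 37.

37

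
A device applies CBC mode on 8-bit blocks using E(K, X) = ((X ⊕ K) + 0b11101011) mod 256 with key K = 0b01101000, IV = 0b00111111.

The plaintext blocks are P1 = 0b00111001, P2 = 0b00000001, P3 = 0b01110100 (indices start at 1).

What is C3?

CBC encryption: C_i = E(K, P_i ⊕ C_{i−1}), with C_{0} = IV.
C1: P1 ⊕ 0b00111111 = 0b00000110; E(K, 0b00000110) = 0b01011001.
C2: P2 ⊕ 0b01011001 = 0b01011000; E(K, 0b01011000) = 0b00011011.
C3: P3 ⊕ 0b00011011 = 0b01101111; E(K, 0b01101111) = 0b11110010.

C3 = 0b11110010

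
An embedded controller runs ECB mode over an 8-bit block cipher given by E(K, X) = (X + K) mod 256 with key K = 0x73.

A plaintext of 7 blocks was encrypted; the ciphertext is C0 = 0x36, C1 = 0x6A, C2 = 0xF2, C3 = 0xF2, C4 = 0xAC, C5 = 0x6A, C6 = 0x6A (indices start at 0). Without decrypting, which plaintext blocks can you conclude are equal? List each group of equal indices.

P1 = P5 = P6; P2 = P3

ECB encrypts each block independently with the same key, so equal ciphertext blocks imply equal plaintext blocks.
C1 = C5 = C6 = 0x6A, so P1 = P5 = P6.
C2 = C3 = 0xF2, so P2 = P3.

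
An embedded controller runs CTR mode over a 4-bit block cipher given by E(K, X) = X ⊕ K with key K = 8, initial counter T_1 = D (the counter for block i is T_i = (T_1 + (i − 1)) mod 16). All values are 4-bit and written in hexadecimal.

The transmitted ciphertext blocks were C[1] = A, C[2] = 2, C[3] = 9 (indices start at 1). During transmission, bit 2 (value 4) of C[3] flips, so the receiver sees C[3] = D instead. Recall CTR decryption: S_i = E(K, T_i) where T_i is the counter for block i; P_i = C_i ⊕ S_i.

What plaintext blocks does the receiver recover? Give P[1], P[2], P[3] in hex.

P[1] = F, P[2] = 4, P[3] = A

Only C[3] changed, to D. In CTR, a change in C_i flips the same bit in P_i only; the keystream is unaffected. Decrypting the received ciphertext:
P[1]: T = D, S = E(K, T) = 5; A ⊕ 5 = F.
P[2]: T = E, S = E(K, T) = 6; 2 ⊕ 6 = 4.
P[3]: T = F, S = E(K, T) = 7; D ⊕ 7 = A.
Blocks that differ from the original plaintext: P[3].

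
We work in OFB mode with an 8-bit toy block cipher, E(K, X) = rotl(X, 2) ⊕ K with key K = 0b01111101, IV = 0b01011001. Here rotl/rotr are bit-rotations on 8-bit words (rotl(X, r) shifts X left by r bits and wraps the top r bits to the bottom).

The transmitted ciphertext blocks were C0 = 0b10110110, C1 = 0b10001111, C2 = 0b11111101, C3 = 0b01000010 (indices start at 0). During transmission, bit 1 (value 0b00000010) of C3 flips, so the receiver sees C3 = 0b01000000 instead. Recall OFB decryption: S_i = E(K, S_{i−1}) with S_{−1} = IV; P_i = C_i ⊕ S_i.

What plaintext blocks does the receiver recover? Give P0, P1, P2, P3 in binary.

Only C3 changed, to 0b01000000. In OFB, a change in C_i flips the same bit in P_i only; the keystream is unaffected. Decrypting the received ciphertext:
P0: S = E(K, 0b01011001) = 0b00011000; 0b10110110 ⊕ 0b00011000 = 0b10101110.
P1: S = E(K, 0b00011000) = 0b00011101; 0b10001111 ⊕ 0b00011101 = 0b10010010.
P2: S = E(K, 0b00011101) = 0b00001001; 0b11111101 ⊕ 0b00001001 = 0b11110100.
P3: S = E(K, 0b00001001) = 0b01011001; 0b01000000 ⊕ 0b01011001 = 0b00011001.
Blocks that differ from the original plaintext: P3.

P0 = 0b10101110, P1 = 0b10010010, P2 = 0b11110100, P3 = 0b00011001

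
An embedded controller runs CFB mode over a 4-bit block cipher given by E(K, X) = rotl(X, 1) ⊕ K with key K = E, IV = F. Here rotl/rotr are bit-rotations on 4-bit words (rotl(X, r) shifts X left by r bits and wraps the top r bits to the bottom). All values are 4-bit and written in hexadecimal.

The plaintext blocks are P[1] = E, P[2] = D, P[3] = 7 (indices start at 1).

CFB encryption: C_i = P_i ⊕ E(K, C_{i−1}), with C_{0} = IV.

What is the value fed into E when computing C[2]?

F

C[1]: E(K, F) = 1; E ⊕ 1 = F.
C[2]: E(K, F) = 1; D ⊕ 1 = C.
So the input to E for block [2] is F.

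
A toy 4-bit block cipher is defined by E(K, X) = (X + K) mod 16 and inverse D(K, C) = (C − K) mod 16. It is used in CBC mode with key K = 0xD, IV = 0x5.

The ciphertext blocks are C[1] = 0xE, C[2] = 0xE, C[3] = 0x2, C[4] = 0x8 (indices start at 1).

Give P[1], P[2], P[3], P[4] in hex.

CBC decryption: P_i = D(K, C_i) ⊕ C_{i−1}, with C_{0} = IV.
P[1]: D(K, 0xE) = 0x1; 0x1 ⊕ 0x5 = 0x4.
P[2]: D(K, 0xE) = 0x1; 0x1 ⊕ 0xE = 0xF.
P[3]: D(K, 0x2) = 0x5; 0x5 ⊕ 0xE = 0xB.
P[4]: D(K, 0x8) = 0xB; 0xB ⊕ 0x2 = 0x9.

P[1] = 0x4, P[2] = 0xF, P[3] = 0xB, P[4] = 0x9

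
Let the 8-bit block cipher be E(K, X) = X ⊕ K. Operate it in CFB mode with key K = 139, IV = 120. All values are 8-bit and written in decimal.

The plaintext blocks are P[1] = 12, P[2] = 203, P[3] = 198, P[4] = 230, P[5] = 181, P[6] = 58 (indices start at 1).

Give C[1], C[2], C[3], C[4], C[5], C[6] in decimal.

CFB encryption: C_i = P_i ⊕ E(K, C_{i−1}), with C_{0} = IV.
C[1]: E(K, 120) = 243; 12 ⊕ 243 = 255.
C[2]: E(K, 255) = 116; 203 ⊕ 116 = 191.
C[3]: E(K, 191) = 52; 198 ⊕ 52 = 242.
C[4]: E(K, 242) = 121; 230 ⊕ 121 = 159.
C[5]: E(K, 159) = 20; 181 ⊕ 20 = 161.
C[6]: E(K, 161) = 42; 58 ⊕ 42 = 16.

C[1] = 255, C[2] = 191, C[3] = 242, C[4] = 159, C[5] = 161, C[6] = 16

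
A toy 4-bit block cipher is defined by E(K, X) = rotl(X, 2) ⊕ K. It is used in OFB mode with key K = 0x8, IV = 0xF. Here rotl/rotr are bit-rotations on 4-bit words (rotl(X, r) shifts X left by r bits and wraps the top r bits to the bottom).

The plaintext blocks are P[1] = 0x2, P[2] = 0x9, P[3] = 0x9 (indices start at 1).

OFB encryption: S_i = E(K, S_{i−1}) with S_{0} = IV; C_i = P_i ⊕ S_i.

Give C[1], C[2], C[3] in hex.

C[1] = 0x5, C[2] = 0xC, C[3] = 0x4

C[1]: S = E(K, 0xF) = 0x7; 0x2 ⊕ 0x7 = 0x5.
C[2]: S = E(K, 0x7) = 0x5; 0x9 ⊕ 0x5 = 0xC.
C[3]: S = E(K, 0x5) = 0xD; 0x9 ⊕ 0xD = 0x4.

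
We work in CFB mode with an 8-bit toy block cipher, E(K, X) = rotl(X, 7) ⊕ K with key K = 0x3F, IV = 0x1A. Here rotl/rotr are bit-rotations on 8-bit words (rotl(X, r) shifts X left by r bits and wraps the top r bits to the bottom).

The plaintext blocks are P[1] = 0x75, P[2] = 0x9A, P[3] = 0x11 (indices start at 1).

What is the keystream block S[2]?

0x9C

CFB encryption: C_i = P_i ⊕ E(K, C_{i−1}), with C_{0} = IV.
C[1]: E(K, 0x1A) = 0x32; 0x75 ⊕ 0x32 = 0x47.
C[2]: E(K, 0x47) = 0x9C; 0x9A ⊕ 0x9C = 0x06.
So S[2] = 0x9C.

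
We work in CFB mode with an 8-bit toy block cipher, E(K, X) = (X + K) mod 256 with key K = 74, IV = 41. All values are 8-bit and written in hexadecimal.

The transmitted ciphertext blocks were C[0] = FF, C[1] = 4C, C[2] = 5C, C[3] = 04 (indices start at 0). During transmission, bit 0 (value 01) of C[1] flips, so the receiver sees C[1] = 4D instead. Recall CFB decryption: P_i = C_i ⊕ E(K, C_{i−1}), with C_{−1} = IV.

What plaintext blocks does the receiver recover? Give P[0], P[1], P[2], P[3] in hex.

P[0] = 4A, P[1] = 3E, P[2] = 9D, P[3] = D4

Only C[1] changed, to 4D. In CFB, a change in C_i flips the same bit in P_i and garbles P_{i+1}. Decrypting the received ciphertext:
P[0]: E(K, 41) = B5; FF ⊕ B5 = 4A.
P[1]: E(K, FF) = 73; 4D ⊕ 73 = 3E.
P[2]: E(K, 4D) = C1; 5C ⊕ C1 = 9D.
P[3]: E(K, 5C) = D0; 04 ⊕ D0 = D4.
Blocks that differ from the original plaintext: P[1], P[2].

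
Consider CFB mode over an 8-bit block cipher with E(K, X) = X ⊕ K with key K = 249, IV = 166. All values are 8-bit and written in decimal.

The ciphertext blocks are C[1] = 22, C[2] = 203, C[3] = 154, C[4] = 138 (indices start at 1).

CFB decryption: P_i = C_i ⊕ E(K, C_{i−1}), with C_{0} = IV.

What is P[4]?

P[4]: E(K, 154) = 99; 138 ⊕ 99 = 233.

P[4] = 233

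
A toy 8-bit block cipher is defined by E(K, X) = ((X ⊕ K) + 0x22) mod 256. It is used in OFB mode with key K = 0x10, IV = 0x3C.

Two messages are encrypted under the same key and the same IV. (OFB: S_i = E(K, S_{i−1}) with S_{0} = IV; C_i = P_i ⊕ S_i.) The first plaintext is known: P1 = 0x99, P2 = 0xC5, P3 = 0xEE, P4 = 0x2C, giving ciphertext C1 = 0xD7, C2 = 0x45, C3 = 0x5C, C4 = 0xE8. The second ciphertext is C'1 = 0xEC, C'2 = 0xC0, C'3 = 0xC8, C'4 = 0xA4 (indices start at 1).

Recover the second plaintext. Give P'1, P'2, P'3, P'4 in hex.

P'1 = 0xA2, P'2 = 0x40, P'3 = 0x7A, P'4 = 0x60

In OFB with a reused IV, both messages share the same keystream S_i, so C_i ⊕ C'_i = P_i ⊕ P'_i and thus P'_i = P_i ⊕ C_i ⊕ C'_i.
P'1: 0x99 ⊕ 0xD7 ⊕ 0xEC = 0xA2.
P'2: 0xC5 ⊕ 0x45 ⊕ 0xC0 = 0x40.
P'3: 0xEE ⊕ 0x5C ⊕ 0xC8 = 0x7A.
P'4: 0x2C ⊕ 0xE8 ⊕ 0xA4 = 0x60.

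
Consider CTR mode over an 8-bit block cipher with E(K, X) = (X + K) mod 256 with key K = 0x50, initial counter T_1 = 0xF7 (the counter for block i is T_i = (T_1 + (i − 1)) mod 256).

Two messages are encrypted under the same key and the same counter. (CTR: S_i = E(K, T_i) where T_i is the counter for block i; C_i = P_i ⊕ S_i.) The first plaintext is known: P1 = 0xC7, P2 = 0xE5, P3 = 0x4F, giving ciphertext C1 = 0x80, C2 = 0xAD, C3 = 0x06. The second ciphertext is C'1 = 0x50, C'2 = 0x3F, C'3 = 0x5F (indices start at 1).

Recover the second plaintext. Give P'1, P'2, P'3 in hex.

P'1 = 0x17, P'2 = 0x77, P'3 = 0x16

In CTR with a reused counter, both messages share the same keystream S_i, so C_i ⊕ C'_i = P_i ⊕ P'_i and thus P'_i = P_i ⊕ C_i ⊕ C'_i.
P'1: 0xC7 ⊕ 0x80 ⊕ 0x50 = 0x17.
P'2: 0xE5 ⊕ 0xAD ⊕ 0x3F = 0x77.
P'3: 0x4F ⊕ 0x06 ⊕ 0x5F = 0x16.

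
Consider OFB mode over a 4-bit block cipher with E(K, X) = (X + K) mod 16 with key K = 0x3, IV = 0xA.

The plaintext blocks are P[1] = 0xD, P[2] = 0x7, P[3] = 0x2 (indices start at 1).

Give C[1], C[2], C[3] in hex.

OFB encryption: S_i = E(K, S_{i−1}) with S_{0} = IV; C_i = P_i ⊕ S_i.
C[1]: S = E(K, 0xA) = 0xD; 0xD ⊕ 0xD = 0x0.
C[2]: S = E(K, 0xD) = 0x0; 0x7 ⊕ 0x0 = 0x7.
C[3]: S = E(K, 0x0) = 0x3; 0x2 ⊕ 0x3 = 0x1.

C[1] = 0x0, C[2] = 0x7, C[3] = 0x1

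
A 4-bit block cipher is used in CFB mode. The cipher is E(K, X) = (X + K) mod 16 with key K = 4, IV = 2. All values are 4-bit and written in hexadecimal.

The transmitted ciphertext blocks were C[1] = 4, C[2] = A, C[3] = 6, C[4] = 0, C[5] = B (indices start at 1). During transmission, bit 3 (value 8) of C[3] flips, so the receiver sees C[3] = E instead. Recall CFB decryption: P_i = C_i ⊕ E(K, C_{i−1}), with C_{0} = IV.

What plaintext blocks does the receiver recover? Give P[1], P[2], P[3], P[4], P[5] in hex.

Only C[3] changed, to E. In CFB, a change in C_i flips the same bit in P_i and garbles P_{i+1}. Decrypting the received ciphertext:
P[1]: E(K, 2) = 6; 4 ⊕ 6 = 2.
P[2]: E(K, 4) = 8; A ⊕ 8 = 2.
P[3]: E(K, A) = E; E ⊕ E = 0.
P[4]: E(K, E) = 2; 0 ⊕ 2 = 2.
P[5]: E(K, 0) = 4; B ⊕ 4 = F.
Blocks that differ from the original plaintext: P[3], P[4].

P[1] = 2, P[2] = 2, P[3] = 0, P[4] = 2, P[5] = F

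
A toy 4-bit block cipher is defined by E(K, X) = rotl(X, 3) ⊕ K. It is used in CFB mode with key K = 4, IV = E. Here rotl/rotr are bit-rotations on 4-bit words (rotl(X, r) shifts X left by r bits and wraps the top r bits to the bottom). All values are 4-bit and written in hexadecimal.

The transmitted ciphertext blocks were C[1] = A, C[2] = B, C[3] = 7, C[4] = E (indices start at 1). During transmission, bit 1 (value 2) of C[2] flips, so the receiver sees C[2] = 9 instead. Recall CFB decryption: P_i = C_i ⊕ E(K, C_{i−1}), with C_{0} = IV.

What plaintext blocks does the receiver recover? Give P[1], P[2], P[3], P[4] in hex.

Only C[2] changed, to 9. In CFB, a change in C_i flips the same bit in P_i and garbles P_{i+1}. Decrypting the received ciphertext:
P[1]: E(K, E) = 3; A ⊕ 3 = 9.
P[2]: E(K, A) = 1; 9 ⊕ 1 = 8.
P[3]: E(K, 9) = 8; 7 ⊕ 8 = F.
P[4]: E(K, 7) = F; E ⊕ F = 1.
Blocks that differ from the original plaintext: P[2], P[3].

P[1] = 9, P[2] = 8, P[3] = F, P[4] = 1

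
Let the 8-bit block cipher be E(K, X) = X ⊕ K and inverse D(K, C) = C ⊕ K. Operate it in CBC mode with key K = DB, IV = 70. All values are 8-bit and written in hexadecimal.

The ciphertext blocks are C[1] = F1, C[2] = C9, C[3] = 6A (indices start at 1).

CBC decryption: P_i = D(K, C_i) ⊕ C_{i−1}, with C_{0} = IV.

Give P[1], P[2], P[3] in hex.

P[1]: D(K, F1) = 2A; 2A ⊕ 70 = 5A.
P[2]: D(K, C9) = 12; 12 ⊕ F1 = E3.
P[3]: D(K, 6A) = B1; B1 ⊕ C9 = 78.

P[1] = 5A, P[2] = E3, P[3] = 78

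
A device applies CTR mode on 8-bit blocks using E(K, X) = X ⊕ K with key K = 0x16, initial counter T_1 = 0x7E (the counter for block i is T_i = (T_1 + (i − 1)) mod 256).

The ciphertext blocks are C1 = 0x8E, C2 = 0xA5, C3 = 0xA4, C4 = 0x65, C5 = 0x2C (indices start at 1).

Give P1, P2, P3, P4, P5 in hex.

CTR decryption: S_i = E(K, T_i) where T_i is the counter for block i; P_i = C_i ⊕ S_i.
P1: T = 0x7E, S = E(K, T) = 0x68; 0x8E ⊕ 0x68 = 0xE6.
P2: T = 0x7F, S = E(K, T) = 0x69; 0xA5 ⊕ 0x69 = 0xCC.
P3: T = 0x80, S = E(K, T) = 0x96; 0xA4 ⊕ 0x96 = 0x32.
P4: T = 0x81, S = E(K, T) = 0x97; 0x65 ⊕ 0x97 = 0xF2.
P5: T = 0x82, S = E(K, T) = 0x94; 0x2C ⊕ 0x94 = 0xB8.

P1 = 0xE6, P2 = 0xCC, P3 = 0x32, P4 = 0xF2, P5 = 0xB8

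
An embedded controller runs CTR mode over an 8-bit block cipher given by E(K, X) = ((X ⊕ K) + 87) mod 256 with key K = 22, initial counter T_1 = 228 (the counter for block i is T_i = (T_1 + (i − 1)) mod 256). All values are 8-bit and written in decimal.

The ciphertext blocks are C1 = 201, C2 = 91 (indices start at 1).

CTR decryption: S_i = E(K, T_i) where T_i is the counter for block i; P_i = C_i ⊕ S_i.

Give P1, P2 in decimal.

P1 = 128, P2 = 17

P1: T = 228, S = E(K, T) = 73; 201 ⊕ 73 = 128.
P2: T = 229, S = E(K, T) = 74; 91 ⊕ 74 = 17.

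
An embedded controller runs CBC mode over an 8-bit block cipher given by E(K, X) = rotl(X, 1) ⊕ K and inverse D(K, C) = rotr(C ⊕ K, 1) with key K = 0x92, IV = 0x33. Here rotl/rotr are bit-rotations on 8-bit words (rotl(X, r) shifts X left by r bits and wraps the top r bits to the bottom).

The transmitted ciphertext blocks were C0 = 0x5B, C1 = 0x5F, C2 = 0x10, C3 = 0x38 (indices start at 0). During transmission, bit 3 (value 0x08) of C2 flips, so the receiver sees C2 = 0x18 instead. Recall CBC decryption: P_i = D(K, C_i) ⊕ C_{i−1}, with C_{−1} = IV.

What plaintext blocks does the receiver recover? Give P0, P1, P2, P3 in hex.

Only C2 changed, to 0x18. In CBC, a change in C_i garbles P_i and flips the same bit in P_{i+1}. Decrypting the received ciphertext:
P0: D(K, 0x5B) = 0xE4; 0xE4 ⊕ 0x33 = 0xD7.
P1: D(K, 0x5F) = 0xE6; 0xE6 ⊕ 0x5B = 0xBD.
P2: D(K, 0x18) = 0x45; 0x45 ⊕ 0x5F = 0x1A.
P3: D(K, 0x38) = 0x55; 0x55 ⊕ 0x18 = 0x4D.
Blocks that differ from the original plaintext: P2, P3.

P0 = 0xD7, P1 = 0xBD, P2 = 0x1A, P3 = 0x4D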